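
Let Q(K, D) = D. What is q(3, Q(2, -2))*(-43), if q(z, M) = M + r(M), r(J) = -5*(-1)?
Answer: -129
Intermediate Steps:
r(J) = 5
q(z, M) = 5 + M (q(z, M) = M + 5 = 5 + M)
q(3, Q(2, -2))*(-43) = (5 - 2)*(-43) = 3*(-43) = -129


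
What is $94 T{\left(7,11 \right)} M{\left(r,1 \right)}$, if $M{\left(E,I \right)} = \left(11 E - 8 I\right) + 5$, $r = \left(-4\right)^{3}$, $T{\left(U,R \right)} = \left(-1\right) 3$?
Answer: $199374$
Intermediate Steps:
$T{\left(U,R \right)} = -3$
$r = -64$
$M{\left(E,I \right)} = 5 - 8 I + 11 E$ ($M{\left(E,I \right)} = \left(- 8 I + 11 E\right) + 5 = 5 - 8 I + 11 E$)
$94 T{\left(7,11 \right)} M{\left(r,1 \right)} = 94 \left(-3\right) \left(5 - 8 + 11 \left(-64\right)\right) = - 282 \left(5 - 8 - 704\right) = \left(-282\right) \left(-707\right) = 199374$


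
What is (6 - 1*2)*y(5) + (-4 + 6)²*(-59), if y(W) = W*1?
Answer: -216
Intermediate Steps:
y(W) = W
(6 - 1*2)*y(5) + (-4 + 6)²*(-59) = (6 - 1*2)*5 + (-4 + 6)²*(-59) = (6 - 2)*5 + 2²*(-59) = 4*5 + 4*(-59) = 20 - 236 = -216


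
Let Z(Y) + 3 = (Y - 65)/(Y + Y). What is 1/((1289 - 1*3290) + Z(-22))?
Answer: -44/88089 ≈ -0.00049949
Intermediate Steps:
Z(Y) = -3 + (-65 + Y)/(2*Y) (Z(Y) = -3 + (Y - 65)/(Y + Y) = -3 + (-65 + Y)/((2*Y)) = -3 + (-65 + Y)*(1/(2*Y)) = -3 + (-65 + Y)/(2*Y))
1/((1289 - 1*3290) + Z(-22)) = 1/((1289 - 1*3290) + (5/2)*(-13 - 1*(-22))/(-22)) = 1/((1289 - 3290) + (5/2)*(-1/22)*(-13 + 22)) = 1/(-2001 + (5/2)*(-1/22)*9) = 1/(-2001 - 45/44) = 1/(-88089/44) = -44/88089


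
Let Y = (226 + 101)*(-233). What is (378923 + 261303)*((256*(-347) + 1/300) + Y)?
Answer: -15847801959587/150 ≈ -1.0565e+11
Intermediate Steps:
Y = -76191 (Y = 327*(-233) = -76191)
(378923 + 261303)*((256*(-347) + 1/300) + Y) = (378923 + 261303)*((256*(-347) + 1/300) - 76191) = 640226*((-88832 + 1/300) - 76191) = 640226*(-26649599/300 - 76191) = 640226*(-49506899/300) = -15847801959587/150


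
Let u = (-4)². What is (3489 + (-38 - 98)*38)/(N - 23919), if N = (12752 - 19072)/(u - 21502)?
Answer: 18037497/256958657 ≈ 0.070196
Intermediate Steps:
u = 16
N = 3160/10743 (N = (12752 - 19072)/(16 - 21502) = -6320/(-21486) = -6320*(-1/21486) = 3160/10743 ≈ 0.29415)
(3489 + (-38 - 98)*38)/(N - 23919) = (3489 + (-38 - 98)*38)/(3160/10743 - 23919) = (3489 - 136*38)/(-256958657/10743) = (3489 - 5168)*(-10743/256958657) = -1679*(-10743/256958657) = 18037497/256958657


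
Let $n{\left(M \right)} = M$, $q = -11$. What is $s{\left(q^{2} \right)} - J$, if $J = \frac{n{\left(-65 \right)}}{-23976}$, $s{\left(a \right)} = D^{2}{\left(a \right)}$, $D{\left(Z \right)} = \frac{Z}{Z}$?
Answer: $\frac{23911}{23976} \approx 0.99729$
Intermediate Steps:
$D{\left(Z \right)} = 1$
$s{\left(a \right)} = 1$ ($s{\left(a \right)} = 1^{2} = 1$)
$J = \frac{65}{23976}$ ($J = - \frac{65}{-23976} = \left(-65\right) \left(- \frac{1}{23976}\right) = \frac{65}{23976} \approx 0.002711$)
$s{\left(q^{2} \right)} - J = 1 - \frac{65}{23976} = \frac{23911}{23976}$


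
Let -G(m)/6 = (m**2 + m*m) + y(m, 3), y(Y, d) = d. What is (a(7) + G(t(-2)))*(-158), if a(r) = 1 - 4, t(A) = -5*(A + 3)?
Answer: 50718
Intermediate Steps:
t(A) = -15 - 5*A (t(A) = -5*(3 + A) = -15 - 5*A)
G(m) = -18 - 12*m**2 (G(m) = -6*((m**2 + m*m) + 3) = -6*((m**2 + m**2) + 3) = -6*(2*m**2 + 3) = -6*(3 + 2*m**2) = -18 - 12*m**2)
a(r) = -3
(a(7) + G(t(-2)))*(-158) = (-3 + (-18 - 12*(-15 - 5*(-2))**2))*(-158) = (-3 + (-18 - 12*(-15 + 10)**2))*(-158) = (-3 + (-18 - 12*(-5)**2))*(-158) = (-3 + (-18 - 12*25))*(-158) = (-3 + (-18 - 300))*(-158) = (-3 - 318)*(-158) = -321*(-158) = 50718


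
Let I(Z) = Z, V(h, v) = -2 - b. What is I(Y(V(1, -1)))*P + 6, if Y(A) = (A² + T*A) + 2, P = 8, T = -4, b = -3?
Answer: -2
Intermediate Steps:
V(h, v) = 1 (V(h, v) = -2 - 1*(-3) = -2 + 3 = 1)
Y(A) = 2 + A² - 4*A (Y(A) = (A² - 4*A) + 2 = 2 + A² - 4*A)
I(Y(V(1, -1)))*P + 6 = (2 + 1² - 4*1)*8 + 6 = (2 + 1 - 4)*8 + 6 = -1*8 + 6 = -8 + 6 = -2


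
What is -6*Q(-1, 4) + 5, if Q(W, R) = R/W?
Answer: 29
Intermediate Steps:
-6*Q(-1, 4) + 5 = -24/(-1) + 5 = -24*(-1) + 5 = -6*(-4) + 5 = 24 + 5 = 29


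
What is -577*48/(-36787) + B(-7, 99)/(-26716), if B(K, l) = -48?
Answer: 185423028/245700373 ≈ 0.75467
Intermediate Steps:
-577*48/(-36787) + B(-7, 99)/(-26716) = -577*48/(-36787) - 48/(-26716) = -27696*(-1/36787) - 48*(-1/26716) = 27696/36787 + 12/6679 = 185423028/245700373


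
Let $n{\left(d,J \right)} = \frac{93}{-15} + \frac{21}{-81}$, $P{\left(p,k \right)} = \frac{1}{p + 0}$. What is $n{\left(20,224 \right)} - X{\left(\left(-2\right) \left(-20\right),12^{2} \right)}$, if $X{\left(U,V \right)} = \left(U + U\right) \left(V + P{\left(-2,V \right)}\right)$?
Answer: $- \frac{1550672}{135} \approx -11486.0$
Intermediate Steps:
$P{\left(p,k \right)} = \frac{1}{p}$
$n{\left(d,J \right)} = - \frac{872}{135}$ ($n{\left(d,J \right)} = 93 \left(- \frac{1}{15}\right) + 21 \left(- \frac{1}{81}\right) = - \frac{31}{5} - \frac{7}{27} = - \frac{872}{135}$)
$X{\left(U,V \right)} = 2 U \left(- \frac{1}{2} + V\right)$ ($X{\left(U,V \right)} = \left(U + U\right) \left(V + \frac{1}{-2}\right) = 2 U \left(V - \frac{1}{2}\right) = 2 U \left(- \frac{1}{2} + V\right)$)
$n{\left(20,224 \right)} - X{\left(\left(-2\right) \left(-20\right),12^{2} \right)} = - \frac{872}{135} - \left(-2\right) \left(-20\right) \left(-1 + 2 \cdot 12^{2}\right) = - \frac{872}{135} - 40 \left(-1 + 2 \cdot 144\right) = - \frac{872}{135} - 40 \left(-1 + 288\right) = - \frac{872}{135} - 40 \cdot 287 = - \frac{872}{135} - 11480 = - \frac{1550672}{135}$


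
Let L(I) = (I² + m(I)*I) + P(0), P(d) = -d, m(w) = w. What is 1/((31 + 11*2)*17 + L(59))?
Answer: 1/7863 ≈ 0.00012718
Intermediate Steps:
L(I) = 2*I² (L(I) = (I² + I*I) - 1*0 = (I² + I²) + 0 = 2*I² + 0 = 2*I²)
1/((31 + 11*2)*17 + L(59)) = 1/((31 + 11*2)*17 + 2*59²) = 1/((31 + 22)*17 + 2*3481) = 1/(53*17 + 6962) = 1/(901 + 6962) = 1/7863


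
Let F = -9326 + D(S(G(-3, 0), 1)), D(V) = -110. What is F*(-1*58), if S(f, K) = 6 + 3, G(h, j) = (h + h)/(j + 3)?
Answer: 547288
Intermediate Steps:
G(h, j) = 2*h/(3 + j) (G(h, j) = (2*h)/(3 + j) = 2*h/(3 + j))
S(f, K) = 9
F = -9436 (F = -9326 - 110 = -9436)
F*(-1*58) = -(-9436)*58 = -9436*(-58) = 547288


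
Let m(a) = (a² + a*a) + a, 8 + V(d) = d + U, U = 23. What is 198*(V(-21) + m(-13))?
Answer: 63162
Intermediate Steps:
V(d) = 15 + d (V(d) = -8 + (d + 23) = -8 + (23 + d) = 15 + d)
m(a) = a + 2*a² (m(a) = (a² + a²) + a = 2*a² + a = a + 2*a²)
198*(V(-21) + m(-13)) = 198*((15 - 21) - 13*(1 + 2*(-13))) = 198*(-6 - 13*(1 - 26)) = 198*(-6 - 13*(-25)) = 198*(-6 + 325) = 198*319 = 63162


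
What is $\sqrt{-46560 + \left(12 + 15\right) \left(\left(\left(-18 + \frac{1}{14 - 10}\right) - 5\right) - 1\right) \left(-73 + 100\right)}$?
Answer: $\frac{i \sqrt{255495}}{2} \approx 252.73 i$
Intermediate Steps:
$\sqrt{-46560 + \left(12 + 15\right) \left(\left(\left(-18 + \frac{1}{14 - 10}\right) - 5\right) - 1\right) \left(-73 + 100\right)} = \sqrt{-46560 + 27 \left(\left(\left(-18 + \frac{1}{4}\right) + \left(0 - 5\right)\right) - 1\right) 27} = \sqrt{-46560 + 27 \left(\left(\left(-18 + \frac{1}{4}\right) - 5\right) - 1\right) 27} = \sqrt{-46560 + 27 \left(\left(- \frac{71}{4} - 5\right) - 1\right) 27} = \sqrt{-46560 + 27 \left(- \frac{91}{4} - 1\right) 27} = \sqrt{-46560 + 27 \left(- \frac{95}{4}\right) 27} = \sqrt{-46560 - \frac{69255}{4}} = \sqrt{- \frac{255495}{4}} = \frac{i \sqrt{255495}}{2}$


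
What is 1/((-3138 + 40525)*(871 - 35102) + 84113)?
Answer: -1/1279710284 ≈ -7.8143e-10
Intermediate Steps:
1/((-3138 + 40525)*(871 - 35102) + 84113) = 1/(37387*(-34231) + 84113) = 1/(-1279794397 + 84113) = 1/(-1279710284) = -1/1279710284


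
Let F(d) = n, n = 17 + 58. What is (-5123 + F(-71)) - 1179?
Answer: -6227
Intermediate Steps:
n = 75
F(d) = 75
(-5123 + F(-71)) - 1179 = (-5123 + 75) - 1179 = -5048 - 1179 = -6227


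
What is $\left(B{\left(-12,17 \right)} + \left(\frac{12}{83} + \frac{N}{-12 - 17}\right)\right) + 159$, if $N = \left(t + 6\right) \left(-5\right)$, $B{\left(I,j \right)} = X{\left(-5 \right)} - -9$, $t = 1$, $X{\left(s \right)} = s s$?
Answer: $\frac{467804}{2407} \approx 194.35$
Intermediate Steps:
$X{\left(s \right)} = s^{2}$
$B{\left(I,j \right)} = 34$ ($B{\left(I,j \right)} = \left(-5\right)^{2} - -9 = 25 + 9 = 34$)
$N = -35$ ($N = \left(1 + 6\right) \left(-5\right) = 7 \left(-5\right) = -35$)
$\left(B{\left(-12,17 \right)} + \left(\frac{12}{83} + \frac{N}{-12 - 17}\right)\right) + 159 = \left(34 - \left(- \frac{12}{83} + \frac{35}{-12 - 17}\right)\right) + 159 = \left(34 + \left(12 \cdot \frac{1}{83} - \frac{35}{-29}\right)\right) + 159 = \left(34 + \left(\frac{12}{83} - - \frac{35}{29}\right)\right) + 159 = \left(34 + \left(\frac{12}{83} + \frac{35}{29}\right)\right) + 159 = \left(34 + \frac{3253}{2407}\right) + 159 = \frac{85091}{2407} + 159 = \frac{467804}{2407}$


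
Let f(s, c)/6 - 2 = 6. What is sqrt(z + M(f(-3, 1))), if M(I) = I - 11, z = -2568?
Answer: I*sqrt(2531) ≈ 50.309*I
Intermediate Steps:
f(s, c) = 48 (f(s, c) = 12 + 6*6 = 12 + 36 = 48)
M(I) = -11 + I
sqrt(z + M(f(-3, 1))) = sqrt(-2568 + (-11 + 48)) = sqrt(-2568 + 37) = sqrt(-2531) = I*sqrt(2531)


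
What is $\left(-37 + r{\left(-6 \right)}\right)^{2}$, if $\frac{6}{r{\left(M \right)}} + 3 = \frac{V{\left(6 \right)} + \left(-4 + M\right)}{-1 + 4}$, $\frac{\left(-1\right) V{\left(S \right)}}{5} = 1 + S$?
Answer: $\frac{12544}{9} \approx 1393.8$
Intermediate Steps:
$V{\left(S \right)} = -5 - 5 S$ ($V{\left(S \right)} = - 5 \left(1 + S\right) = -5 - 5 S$)
$r{\left(M \right)} = \frac{6}{-16 + \frac{M}{3}}$ ($r{\left(M \right)} = \frac{6}{-3 + \frac{\left(-5 - 30\right) + \left(-4 + M\right)}{-1 + 4}} = \frac{6}{-3 + \frac{\left(-5 - 30\right) + \left(-4 + M\right)}{3}} = \frac{6}{-3 + \left(-35 + \left(-4 + M\right)\right) \frac{1}{3}} = \frac{6}{-3 + \left(-39 + M\right) \frac{1}{3}} = \frac{6}{-3 + \left(-13 + \frac{M}{3}\right)} = \frac{6}{-16 + \frac{M}{3}}$)
$\left(-37 + r{\left(-6 \right)}\right)^{2} = \left(-37 + \frac{18}{-48 - 6}\right)^{2} = \left(-37 + \frac{18}{-54}\right)^{2} = \left(-37 + 18 \left(- \frac{1}{54}\right)\right)^{2} = \left(-37 - \frac{1}{3}\right)^{2} = \left(- \frac{112}{3}\right)^{2} = \frac{12544}{9}$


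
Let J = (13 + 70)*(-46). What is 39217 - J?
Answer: 43035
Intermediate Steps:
J = -3818 (J = 83*(-46) = -3818)
39217 - J = 39217 - 1*(-3818) = 39217 + 3818 = 43035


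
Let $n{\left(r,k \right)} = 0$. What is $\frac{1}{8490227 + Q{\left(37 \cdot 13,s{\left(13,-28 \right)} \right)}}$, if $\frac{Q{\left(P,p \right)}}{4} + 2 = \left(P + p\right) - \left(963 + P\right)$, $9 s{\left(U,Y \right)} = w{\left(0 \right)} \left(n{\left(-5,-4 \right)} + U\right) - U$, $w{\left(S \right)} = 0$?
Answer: $\frac{9}{76377251} \approx 1.1784 \cdot 10^{-7}$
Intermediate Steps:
$s{\left(U,Y \right)} = - \frac{U}{9}$ ($s{\left(U,Y \right)} = \frac{0 \left(0 + U\right) - U}{9} = \frac{0 U - U}{9} = \frac{0 - U}{9} = \frac{\left(-1\right) U}{9} = - \frac{U}{9}$)
$Q{\left(P,p \right)} = -3860 + 4 p$ ($Q{\left(P,p \right)} = -8 + 4 \left(\left(P + p\right) - \left(963 + P\right)\right) = -8 + 4 \left(-963 + p\right) = -8 + \left(-3852 + 4 p\right) = -3860 + 4 p$)
$\frac{1}{8490227 + Q{\left(37 \cdot 13,s{\left(13,-28 \right)} \right)}} = \frac{1}{8490227 - \left(3860 - 4 \left(\left(- \frac{1}{9}\right) 13\right)\right)} = \frac{1}{8490227 + \left(-3860 + 4 \left(- \frac{13}{9}\right)\right)} = \frac{1}{8490227 - \frac{34792}{9}} = \frac{1}{\frac{76377251}{9}} = \frac{9}{76377251}$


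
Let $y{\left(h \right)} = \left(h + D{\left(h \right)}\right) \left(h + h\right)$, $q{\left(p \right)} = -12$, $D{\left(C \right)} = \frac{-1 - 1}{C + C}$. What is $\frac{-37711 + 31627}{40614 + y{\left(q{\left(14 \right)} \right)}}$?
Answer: $- \frac{1521}{10225} \approx -0.14875$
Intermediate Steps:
$D{\left(C \right)} = - \frac{1}{C}$ ($D{\left(C \right)} = - \frac{2}{2 C} = - 2 \frac{1}{2 C} = - \frac{1}{C}$)
$y{\left(h \right)} = 2 h \left(h - \frac{1}{h}\right)$ ($y{\left(h \right)} = \left(h - \frac{1}{h}\right) \left(h + h\right) = \left(h - \frac{1}{h}\right) 2 h = 2 h \left(h - \frac{1}{h}\right)$)
$\frac{-37711 + 31627}{40614 + y{\left(q{\left(14 \right)} \right)}} = \frac{-37711 + 31627}{40614 - \left(2 - 2 \left(-12\right)^{2}\right)} = - \frac{6084}{40614 + \left(-2 + 2 \cdot 144\right)} = - \frac{6084}{40614 + \left(-2 + 288\right)} = - \frac{6084}{40614 + 286} = - \frac{6084}{40900} = \left(-6084\right) \frac{1}{40900} = - \frac{1521}{10225}$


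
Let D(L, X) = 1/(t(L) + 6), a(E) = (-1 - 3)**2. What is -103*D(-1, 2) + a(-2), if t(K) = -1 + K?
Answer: -39/4 ≈ -9.7500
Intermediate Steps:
a(E) = 16 (a(E) = (-4)**2 = 16)
D(L, X) = 1/(5 + L) (D(L, X) = 1/((-1 + L) + 6) = 1/(5 + L))
-103*D(-1, 2) + a(-2) = -103/(5 - 1) + 16 = -103/4 + 16 = -39/4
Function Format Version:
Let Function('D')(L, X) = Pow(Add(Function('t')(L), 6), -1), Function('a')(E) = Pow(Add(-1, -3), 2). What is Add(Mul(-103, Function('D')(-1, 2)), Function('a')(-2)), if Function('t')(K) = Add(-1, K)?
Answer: Rational(-39, 4) ≈ -9.7500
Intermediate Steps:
Function('a')(E) = 16 (Function('a')(E) = Pow(-4, 2) = 16)
Function('D')(L, X) = Pow(Add(5, L), -1) (Function('D')(L, X) = Pow(Add(Add(-1, L), 6), -1) = Pow(Add(5, L), -1))
Add(Mul(-103, Function('D')(-1, 2)), Function('a')(-2)) = Add(Mul(-103, Pow(Add(5, -1), -1)), 16) = Add(Mul(-103, Pow(4, -1)), 16) = Add(Mul(-103, Rational(1, 4)), 16) = Add(Rational(-103, 4), 16) = Rational(-39, 4)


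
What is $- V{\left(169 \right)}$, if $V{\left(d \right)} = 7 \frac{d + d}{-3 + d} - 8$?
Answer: $- \frac{519}{83} \approx -6.253$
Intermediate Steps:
$V{\left(d \right)} = -8 + \frac{14 d}{-3 + d}$ ($V{\left(d \right)} = 7 \frac{2 d}{-3 + d} - 8 = \frac{14 d}{-3 + d} - 8 = -8 + \frac{14 d}{-3 + d}$)
$- V{\left(169 \right)} = - \frac{6 \left(4 + 169\right)}{-3 + 169} = - \frac{6 \cdot 173}{166} = \left(-1\right) \frac{519}{83} = - \frac{519}{83}$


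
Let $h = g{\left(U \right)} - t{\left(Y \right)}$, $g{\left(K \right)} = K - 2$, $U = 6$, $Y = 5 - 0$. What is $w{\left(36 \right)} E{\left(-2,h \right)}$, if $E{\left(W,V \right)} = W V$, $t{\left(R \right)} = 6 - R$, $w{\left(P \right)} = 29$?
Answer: $-174$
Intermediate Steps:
$Y = 5$ ($Y = 5 + 0 = 5$)
$g{\left(K \right)} = -2 + K$
$h = 3$ ($h = \left(-2 + 6\right) - \left(6 - 5\right) = 4 - \left(6 - 5\right) = 4 - 1 = 3$)
$E{\left(W,V \right)} = V W$
$w{\left(36 \right)} E{\left(-2,h \right)} = 29 \cdot 3 \left(-2\right) = 29 \left(-6\right) = -174$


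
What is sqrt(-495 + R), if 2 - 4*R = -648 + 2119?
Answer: I*sqrt(3449)/2 ≈ 29.364*I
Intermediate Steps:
R = -1469/4 (R = 1/2 - (-648 + 2119)/4 = 1/2 - 1/4*1471 = 1/2 - 1471/4 = -1469/4 ≈ -367.25)
sqrt(-495 + R) = sqrt(-495 - 1469/4) = sqrt(-3449/4) = I*sqrt(3449)/2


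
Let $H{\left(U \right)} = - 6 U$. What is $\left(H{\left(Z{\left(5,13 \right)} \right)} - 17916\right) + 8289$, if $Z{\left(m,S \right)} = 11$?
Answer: $-9693$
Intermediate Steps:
$H{\left(U \right)} = - 6 U$
$\left(H{\left(Z{\left(5,13 \right)} \right)} - 17916\right) + 8289 = \left(\left(-6\right) 11 - 17916\right) + 8289 = \left(-66 - 17916\right) + 8289 = -17982 + 8289 = -9693$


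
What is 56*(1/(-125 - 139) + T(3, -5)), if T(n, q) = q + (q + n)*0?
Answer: -9247/33 ≈ -280.21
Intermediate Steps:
T(n, q) = q (T(n, q) = q + (n + q)*0 = q + 0 = q)
56*(1/(-125 - 139) + T(3, -5)) = 56*(1/(-125 - 139) - 5) = 56*(1/(-264) - 5) = 56*(-1/264 - 5) = 56*(-1321/264) = -9247/33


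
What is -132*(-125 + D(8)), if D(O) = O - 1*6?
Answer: 16236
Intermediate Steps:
D(O) = -6 + O (D(O) = O - 6 = -6 + O)
-132*(-125 + D(8)) = -132*(-125 + (-6 + 8)) = -132*(-125 + 2) = -132*(-123) = 16236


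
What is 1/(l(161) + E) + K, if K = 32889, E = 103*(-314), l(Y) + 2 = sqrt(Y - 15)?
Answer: 17203153671283/523067095 - sqrt(146)/1046134190 ≈ 32889.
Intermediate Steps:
l(Y) = -2 + sqrt(-15 + Y) (l(Y) = -2 + sqrt(Y - 15) = -2 + sqrt(-15 + Y))
E = -32342
1/(l(161) + E) + K = 1/((-2 + sqrt(-15 + 161)) - 32342) + 32889 = 1/((-2 + sqrt(146)) - 32342) + 32889 = 1/(-32344 + sqrt(146)) + 32889 = 32889 + 1/(-32344 + sqrt(146))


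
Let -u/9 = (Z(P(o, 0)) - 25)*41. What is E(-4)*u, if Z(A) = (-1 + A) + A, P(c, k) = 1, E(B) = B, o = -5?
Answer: -35424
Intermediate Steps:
Z(A) = -1 + 2*A
u = 8856 (u = -9*((-1 + 2*1) - 25)*41 = -9*((-1 + 2) - 25)*41 = -9*(1 - 25)*41 = -(-216)*41 = -9*(-984) = 8856)
E(-4)*u = -4*8856 = -35424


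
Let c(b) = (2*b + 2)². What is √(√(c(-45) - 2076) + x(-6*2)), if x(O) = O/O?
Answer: √(1 + 2*√1417) ≈ 8.7342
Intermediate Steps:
c(b) = (2 + 2*b)²
x(O) = 1
√(√(c(-45) - 2076) + x(-6*2)) = √(√(4*(1 - 45)² - 2076) + 1) = √(√(4*(-44)² - 2076) + 1) = √(√(4*1936 - 2076) + 1) = √(√(7744 - 2076) + 1) = √(√5668 + 1) = √(2*√1417 + 1) = √(1 + 2*√1417)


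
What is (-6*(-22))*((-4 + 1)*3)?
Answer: -1188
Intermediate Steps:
(-6*(-22))*((-4 + 1)*3) = 132*(-3*3) = 132*(-9) = -1188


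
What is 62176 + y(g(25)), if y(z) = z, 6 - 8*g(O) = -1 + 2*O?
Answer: 497365/8 ≈ 62171.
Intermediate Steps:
g(O) = 7/8 - O/4 (g(O) = ¾ - (-1 + 2*O)/8 = ¾ + (⅛ - O/4) = 7/8 - O/4)
62176 + y(g(25)) = 62176 + (7/8 - ¼*25) = 62176 + (7/8 - 25/4) = 62176 - 43/8 = 497365/8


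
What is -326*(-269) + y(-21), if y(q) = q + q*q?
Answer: 88114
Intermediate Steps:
y(q) = q + q**2
-326*(-269) + y(-21) = -326*(-269) - 21*(1 - 21) = 87694 - 21*(-20) = 87694 + 420 = 88114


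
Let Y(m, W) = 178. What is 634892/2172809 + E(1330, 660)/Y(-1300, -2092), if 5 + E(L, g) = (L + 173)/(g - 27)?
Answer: 11320768775/40803180211 ≈ 0.27745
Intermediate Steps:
E(L, g) = -5 + (173 + L)/(-27 + g) (E(L, g) = -5 + (L + 173)/(g - 27) = -5 + (173 + L)/(-27 + g))
634892/2172809 + E(1330, 660)/Y(-1300, -2092) = 634892/2172809 + ((308 + 1330 - 5*660)/(-27 + 660))/178 = 634892*(1/2172809) + ((308 + 1330 - 3300)/633)*(1/178) = 634892/2172809 + ((1/633)*(-1662))*(1/178) = 634892/2172809 - 554/211*1/178 = 634892/2172809 - 277/18779 = 11320768775/40803180211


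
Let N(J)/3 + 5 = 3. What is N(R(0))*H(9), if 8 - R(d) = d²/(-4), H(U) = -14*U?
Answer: 756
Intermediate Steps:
R(d) = 8 + d²/4 (R(d) = 8 - d²/(-4) = 8 - d²*(-1)/4 = 8 - (-1)*d²/4 = 8 + d²/4)
N(J) = -6 (N(J) = -15 + 3*3 = -15 + 9 = -6)
N(R(0))*H(9) = -(-84)*9 = -6*(-126) = 756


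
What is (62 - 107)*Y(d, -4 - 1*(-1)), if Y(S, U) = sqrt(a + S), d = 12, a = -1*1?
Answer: -45*sqrt(11) ≈ -149.25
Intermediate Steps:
a = -1
Y(S, U) = sqrt(-1 + S)
(62 - 107)*Y(d, -4 - 1*(-1)) = (62 - 107)*sqrt(-1 + 12) = -45*sqrt(11)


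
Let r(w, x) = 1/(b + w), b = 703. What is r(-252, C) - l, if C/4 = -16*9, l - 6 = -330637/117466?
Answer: -168628243/52977166 ≈ -3.1830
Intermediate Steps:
l = 374159/117466 (l = 6 - 330637/117466 = 374159/117466 ≈ 3.1853)
C = -576 (C = 4*(-16*9) = 4*(-144) = -576)
r(w, x) = 1/(703 + w)
r(-252, C) - l = 1/(703 - 252) - 1*374159/117466 = 1/451 - 374159/117466 = -168628243/52977166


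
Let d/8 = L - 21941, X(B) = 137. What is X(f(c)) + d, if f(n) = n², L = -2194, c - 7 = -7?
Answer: -192943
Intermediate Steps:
c = 0 (c = 7 - 7 = 0)
d = -193080 (d = 8*(-2194 - 21941) = 8*(-24135) = -193080)
X(f(c)) + d = 137 - 193080 = -192943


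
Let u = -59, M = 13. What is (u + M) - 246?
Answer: -292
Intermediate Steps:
(u + M) - 246 = (-59 + 13) - 246 = -46 - 246 = -292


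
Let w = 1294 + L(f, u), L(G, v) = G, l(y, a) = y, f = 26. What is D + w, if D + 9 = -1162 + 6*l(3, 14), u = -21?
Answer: 167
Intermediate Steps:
w = 1320 (w = 1294 + 26 = 1320)
D = -1153 (D = -9 + (-1162 + 6*3) = -9 + (-1162 + 18) = -9 - 1144 = -1153)
D + w = -1153 + 1320 = 167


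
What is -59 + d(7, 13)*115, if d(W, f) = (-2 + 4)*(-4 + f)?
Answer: 2011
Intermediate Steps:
d(W, f) = -8 + 2*f (d(W, f) = 2*(-4 + f) = -8 + 2*f)
-59 + d(7, 13)*115 = -59 + (-8 + 2*13)*115 = -59 + (-8 + 26)*115 = -59 + 18*115 = -59 + 2070 = 2011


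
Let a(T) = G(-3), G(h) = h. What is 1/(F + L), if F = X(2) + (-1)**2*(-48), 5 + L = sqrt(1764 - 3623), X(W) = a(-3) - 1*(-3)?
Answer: -53/4668 - 13*I*sqrt(11)/4668 ≈ -0.011354 - 0.0092365*I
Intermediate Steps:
a(T) = -3
X(W) = 0 (X(W) = -3 - 1*(-3) = -3 + 3 = 0)
L = -5 + 13*I*sqrt(11) (L = -5 + sqrt(1764 - 3623) = -5 + sqrt(-1859) = -5 + 13*I*sqrt(11) ≈ -5.0 + 43.116*I)
F = -48 (F = 0 + (-1)**2*(-48) = 0 + 1*(-48) = 0 - 48 = -48)
1/(F + L) = 1/(-48 + (-5 + 13*I*sqrt(11))) = 1/(-53 + 13*I*sqrt(11))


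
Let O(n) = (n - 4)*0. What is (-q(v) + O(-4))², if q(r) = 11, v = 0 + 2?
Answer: 121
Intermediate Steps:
v = 2
O(n) = 0 (O(n) = (-4 + n)*0 = 0)
(-q(v) + O(-4))² = (-1*11 + 0)² = (-11 + 0)² = (-11)² = 121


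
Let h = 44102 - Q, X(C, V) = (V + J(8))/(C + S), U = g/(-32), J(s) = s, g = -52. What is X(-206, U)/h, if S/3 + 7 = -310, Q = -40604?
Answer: -77/784038736 ≈ -9.8209e-8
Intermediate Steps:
S = -951 (S = -21 + 3*(-310) = -21 - 930 = -951)
U = 13/8 (U = -52/(-32) = -52*(-1/32) = 13/8 ≈ 1.6250)
X(C, V) = (8 + V)/(-951 + C) (X(C, V) = (V + 8)/(C - 951) = (8 + V)/(-951 + C))
h = 84706 (h = 44102 - 1*(-40604) = 44102 + 40604 = 84706)
X(-206, U)/h = ((8 + 13/8)/(-951 - 206))/84706 = ((77/8)/(-1157))*(1/84706) = -1/1157*77/8*(1/84706) = -77/9256*1/84706 = -77/784038736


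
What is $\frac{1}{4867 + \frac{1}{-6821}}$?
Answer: $\frac{6821}{33197806} \approx 0.00020547$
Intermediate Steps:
$\frac{1}{4867 + \frac{1}{-6821}} = \frac{1}{4867 - \frac{1}{6821}} = \frac{1}{\frac{33197806}{6821}} = \frac{6821}{33197806}$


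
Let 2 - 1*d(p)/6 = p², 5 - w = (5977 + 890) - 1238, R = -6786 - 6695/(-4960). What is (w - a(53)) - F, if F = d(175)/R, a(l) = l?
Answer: -38390595617/6730373 ≈ -5704.1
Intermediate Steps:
R = -6730373/992 (R = -6786 - 6695*(-1/4960) = -6786 + 1339/992 = -6730373/992 ≈ -6784.6)
w = -5624 (w = 5 - ((5977 + 890) - 1238) = 5 - (6867 - 1238) = 5 - 1*5629 = 5 - 5629 = -5624)
d(p) = 12 - 6*p²
F = 182268096/6730373 (F = (12 - 6*175²)/(-6730373/992) = (12 - 6*30625)*(-992/6730373) = (12 - 183750)*(-992/6730373) = -183738*(-992/6730373) = 182268096/6730373 ≈ 27.081)
(w - a(53)) - F = (-5624 - 1*53) - 1*182268096/6730373 = (-5624 - 53) - 182268096/6730373 = -5677 - 182268096/6730373 = -38390595617/6730373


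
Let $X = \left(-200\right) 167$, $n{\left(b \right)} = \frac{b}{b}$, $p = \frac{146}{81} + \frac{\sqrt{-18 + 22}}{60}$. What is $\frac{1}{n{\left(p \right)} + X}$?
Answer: $- \frac{1}{33399} \approx -2.9941 \cdot 10^{-5}$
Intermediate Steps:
$p = \frac{1487}{810}$ ($p = 146 \cdot \frac{1}{81} + \sqrt{4} \cdot \frac{1}{60} = \frac{146}{81} + 2 \cdot \frac{1}{60} = \frac{146}{81} + \frac{1}{30} = \frac{1487}{810} \approx 1.8358$)
$n{\left(b \right)} = 1$
$X = -33400$
$\frac{1}{n{\left(p \right)} + X} = \frac{1}{1 - 33400} = \frac{1}{-33399} = - \frac{1}{33399}$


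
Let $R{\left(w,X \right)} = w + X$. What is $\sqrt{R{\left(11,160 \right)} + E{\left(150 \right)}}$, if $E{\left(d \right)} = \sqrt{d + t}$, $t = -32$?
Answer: $\sqrt{171 + \sqrt{118}} \approx 13.486$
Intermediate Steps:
$R{\left(w,X \right)} = X + w$
$E{\left(d \right)} = \sqrt{-32 + d}$ ($E{\left(d \right)} = \sqrt{d - 32} = \sqrt{-32 + d}$)
$\sqrt{R{\left(11,160 \right)} + E{\left(150 \right)}} = \sqrt{\left(160 + 11\right) + \sqrt{-32 + 150}} = \sqrt{171 + \sqrt{118}}$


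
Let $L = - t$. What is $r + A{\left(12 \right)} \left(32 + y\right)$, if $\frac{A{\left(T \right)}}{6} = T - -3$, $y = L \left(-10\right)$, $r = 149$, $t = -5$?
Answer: $-1471$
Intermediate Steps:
$L = 5$ ($L = \left(-1\right) \left(-5\right) = 5$)
$y = -50$ ($y = 5 \left(-10\right) = -50$)
$A{\left(T \right)} = 18 + 6 T$ ($A{\left(T \right)} = 6 \left(T - -3\right) = 6 \left(T + 3\right) = 6 \left(3 + T\right) = 18 + 6 T$)
$r + A{\left(12 \right)} \left(32 + y\right) = 149 + \left(18 + 6 \cdot 12\right) \left(32 - 50\right) = 149 + \left(18 + 72\right) \left(-18\right) = 149 + 90 \left(-18\right) = 149 - 1620 = -1471$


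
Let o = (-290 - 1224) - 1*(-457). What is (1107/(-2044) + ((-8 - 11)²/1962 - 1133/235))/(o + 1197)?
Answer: -2440351687/65969895600 ≈ -0.036992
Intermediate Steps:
o = -1057 (o = -1514 + 457 = -1057)
(1107/(-2044) + ((-8 - 11)²/1962 - 1133/235))/(o + 1197) = (1107/(-2044) + ((-8 - 11)²/1962 - 1133/235))/(-1057 + 1197) = (1107*(-1/2044) + ((-19)²*(1/1962) - 1133*1/235))/140 = (-1107/2044 + (361*(1/1962) - 1133/235))*(1/140) = (-1107/2044 + (361/1962 - 1133/235))*(1/140) = (-1107/2044 - 2138111/461070)*(1/140) = -2440351687/471213540*1/140 = -2440351687/65969895600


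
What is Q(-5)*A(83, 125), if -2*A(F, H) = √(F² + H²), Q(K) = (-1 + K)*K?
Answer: -15*√22514 ≈ -2250.7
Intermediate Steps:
Q(K) = K*(-1 + K)
A(F, H) = -√(F² + H²)/2
Q(-5)*A(83, 125) = (-5*(-1 - 5))*(-√(83² + 125²)/2) = (-5*(-6))*(-√(6889 + 15625)/2) = 30*(-√22514/2) = -15*√22514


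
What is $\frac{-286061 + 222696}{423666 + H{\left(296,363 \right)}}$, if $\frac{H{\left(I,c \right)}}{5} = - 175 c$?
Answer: $- \frac{63365}{106041} \approx -0.59755$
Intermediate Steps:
$H{\left(I,c \right)} = - 875 c$ ($H{\left(I,c \right)} = 5 \left(- 175 c\right) = - 875 c$)
$\frac{-286061 + 222696}{423666 + H{\left(296,363 \right)}} = \frac{-286061 + 222696}{423666 - 317625} = - \frac{63365}{423666 - 317625} = - \frac{63365}{106041}$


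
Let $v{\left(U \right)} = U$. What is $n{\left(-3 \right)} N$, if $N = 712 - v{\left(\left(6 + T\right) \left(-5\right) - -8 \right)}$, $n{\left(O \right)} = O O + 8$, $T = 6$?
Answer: $12988$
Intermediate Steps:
$n{\left(O \right)} = 8 + O^{2}$ ($n{\left(O \right)} = O^{2} + 8 = 8 + O^{2}$)
$N = 764$ ($N = 712 - \left(\left(6 + 6\right) \left(-5\right) - -8\right) = 712 - \left(12 \left(-5\right) + 8\right) = 712 - \left(-60 + 8\right) = 712 - -52 = 712 + 52 = 764$)
$n{\left(-3 \right)} N = \left(8 + \left(-3\right)^{2}\right) 764 = \left(8 + 9\right) 764 = 17 \cdot 764 = 12988$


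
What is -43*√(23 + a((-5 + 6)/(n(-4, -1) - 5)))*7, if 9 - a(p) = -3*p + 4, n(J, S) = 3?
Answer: -301*√106/2 ≈ -1549.5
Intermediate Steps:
a(p) = 5 + 3*p (a(p) = 9 - (-3*p + 4) = 9 - (4 - 3*p) = 9 + (-4 + 3*p) = 5 + 3*p)
-43*√(23 + a((-5 + 6)/(n(-4, -1) - 5)))*7 = -43*√(23 + (5 + 3*((-5 + 6)/(3 - 5))))*7 = -43*√(23 + (5 + 3*(1/(-2))))*7 = -43*√(23 + (5 + 3*(1*(-½))))*7 = -43*√(23 + (5 + 3*(-½)))*7 = -43*√(23 + (5 - 3/2))*7 = -43*√(23 + 7/2)*7 = -43*√106/2*7 = -301*√106/2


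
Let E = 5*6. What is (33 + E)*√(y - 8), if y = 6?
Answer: 63*I*√2 ≈ 89.095*I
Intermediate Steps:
E = 30
(33 + E)*√(y - 8) = (33 + 30)*√(6 - 8) = 63*√(-2) = 63*(I*√2) = 63*I*√2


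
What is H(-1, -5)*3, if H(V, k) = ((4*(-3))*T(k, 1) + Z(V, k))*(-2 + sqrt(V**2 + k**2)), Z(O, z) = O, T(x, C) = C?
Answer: 78 - 39*sqrt(26) ≈ -120.86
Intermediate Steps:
H(V, k) = (-12 + V)*(-2 + sqrt(V**2 + k**2)) (H(V, k) = ((4*(-3))*1 + V)*(-2 + sqrt(V**2 + k**2)) = (-12*1 + V)*(-2 + sqrt(V**2 + k**2)) = (-12 + V)*(-2 + sqrt(V**2 + k**2)))
H(-1, -5)*3 = (24 - 12*sqrt((-1)**2 + (-5)**2) - 2*(-1) - sqrt((-1)**2 + (-5)**2))*3 = (24 - 12*sqrt(1 + 25) + 2 - sqrt(1 + 25))*3 = (24 - 12*sqrt(26) + 2 - sqrt(26))*3 = (26 - 13*sqrt(26))*3 = 78 - 39*sqrt(26)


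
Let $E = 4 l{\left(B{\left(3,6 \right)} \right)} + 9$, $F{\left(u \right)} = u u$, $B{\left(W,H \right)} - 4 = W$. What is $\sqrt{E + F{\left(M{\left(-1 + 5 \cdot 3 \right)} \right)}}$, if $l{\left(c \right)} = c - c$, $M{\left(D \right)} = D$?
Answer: $\sqrt{205} \approx 14.318$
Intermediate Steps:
$B{\left(W,H \right)} = 4 + W$
$l{\left(c \right)} = 0$
$F{\left(u \right)} = u^{2}$
$E = 9$ ($E = 4 \cdot 0 + 9 = 0 + 9 = 9$)
$\sqrt{E + F{\left(M{\left(-1 + 5 \cdot 3 \right)} \right)}} = \sqrt{9 + \left(-1 + 5 \cdot 3\right)^{2}} = \sqrt{9 + \left(-1 + 15\right)^{2}} = \sqrt{9 + 14^{2}} = \sqrt{9 + 196} = \sqrt{205}$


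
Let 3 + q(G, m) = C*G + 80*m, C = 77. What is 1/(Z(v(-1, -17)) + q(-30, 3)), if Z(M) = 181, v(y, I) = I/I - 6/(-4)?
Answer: -1/1892 ≈ -0.00052854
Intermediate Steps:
v(y, I) = 5/2 (v(y, I) = 1 - 6*(-1/4) = 1 + 3/2 = 5/2)
q(G, m) = -3 + 77*G + 80*m (q(G, m) = -3 + (77*G + 80*m) = -3 + 77*G + 80*m)
1/(Z(v(-1, -17)) + q(-30, 3)) = 1/(181 + (-3 + 77*(-30) + 80*3)) = 1/(181 + (-3 - 2310 + 240)) = 1/(181 - 2073) = 1/(-1892) = -1/1892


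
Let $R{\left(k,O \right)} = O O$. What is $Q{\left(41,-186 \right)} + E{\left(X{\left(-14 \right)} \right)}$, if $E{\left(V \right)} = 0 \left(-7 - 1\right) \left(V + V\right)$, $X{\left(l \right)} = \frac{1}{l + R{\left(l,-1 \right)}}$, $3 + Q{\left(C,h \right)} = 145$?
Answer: $142$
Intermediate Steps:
$Q{\left(C,h \right)} = 142$ ($Q{\left(C,h \right)} = -3 + 145 = 142$)
$R{\left(k,O \right)} = O^{2}$
$X{\left(l \right)} = \frac{1}{1 + l}$ ($X{\left(l \right)} = \frac{1}{l + \left(-1\right)^{2}} = \frac{1}{l + 1} = \frac{1}{1 + l}$)
$E{\left(V \right)} = 0$ ($E{\left(V \right)} = 0 \left(-8\right) 2 V = 0 \cdot 2 V = 0$)
$Q{\left(41,-186 \right)} + E{\left(X{\left(-14 \right)} \right)} = 142 + 0 = 142$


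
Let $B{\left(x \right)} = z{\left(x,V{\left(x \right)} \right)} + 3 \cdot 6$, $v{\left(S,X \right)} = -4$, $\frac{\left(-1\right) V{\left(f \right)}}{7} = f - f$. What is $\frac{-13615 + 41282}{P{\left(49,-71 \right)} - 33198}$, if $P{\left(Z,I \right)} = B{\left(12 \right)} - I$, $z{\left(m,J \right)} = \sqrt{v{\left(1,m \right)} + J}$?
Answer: $- \frac{916026703}{1096205885} - \frac{55334 i}{1096205885} \approx -0.83563 - 5.0478 \cdot 10^{-5} i$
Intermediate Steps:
$V{\left(f \right)} = 0$ ($V{\left(f \right)} = - 7 \left(f - f\right) = \left(-7\right) 0 = 0$)
$z{\left(m,J \right)} = \sqrt{-4 + J}$
$B{\left(x \right)} = 18 + 2 i$ ($B{\left(x \right)} = \sqrt{-4 + 0} + 3 \cdot 6 = \sqrt{-4} + 18 = 2 i + 18 = 18 + 2 i$)
$P{\left(Z,I \right)} = 18 - I + 2 i$ ($P{\left(Z,I \right)} = \left(18 + 2 i\right) - I = 18 - I + 2 i$)
$\frac{-13615 + 41282}{P{\left(49,-71 \right)} - 33198} = \frac{-13615 + 41282}{\left(18 - -71 + 2 i\right) - 33198} = \frac{27667}{\left(18 + 71 + 2 i\right) - 33198} = \frac{27667}{\left(89 + 2 i\right) - 33198} = \frac{27667}{-33109 + 2 i} = 27667 \frac{-33109 - 2 i}{1096205885} = \frac{27667 \left(-33109 - 2 i\right)}{1096205885}$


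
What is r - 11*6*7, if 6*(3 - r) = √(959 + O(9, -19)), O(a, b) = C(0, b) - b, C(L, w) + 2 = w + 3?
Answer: -459 - 4*√15/3 ≈ -464.16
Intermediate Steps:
C(L, w) = 1 + w (C(L, w) = -2 + (w + 3) = -2 + (3 + w) = 1 + w)
O(a, b) = 1 (O(a, b) = (1 + b) - b = 1)
r = 3 - 4*√15/3 (r = 3 - √(959 + 1)/6 = 3 - 4*√15/3 ≈ -2.1640)
r - 11*6*7 = (3 - 4*√15/3) - 11*6*7 = (3 - 4*√15/3) - 66*7 = (3 - 4*√15/3) - 1*462 = (3 - 4*√15/3) - 462 = -459 - 4*√15/3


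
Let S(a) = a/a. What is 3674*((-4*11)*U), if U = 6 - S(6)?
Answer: -808280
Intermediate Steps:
S(a) = 1
U = 5 (U = 6 - 1*1 = 6 - 1 = 5)
3674*((-4*11)*U) = 3674*(-4*11*5) = 3674*(-44*5) = 3674*(-220) = -808280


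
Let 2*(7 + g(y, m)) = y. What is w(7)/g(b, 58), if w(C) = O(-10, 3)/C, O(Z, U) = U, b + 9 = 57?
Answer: 3/119 ≈ 0.025210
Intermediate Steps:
b = 48 (b = -9 + 57 = 48)
g(y, m) = -7 + y/2
w(C) = 3/C
w(7)/g(b, 58) = (3/7)/(-7 + (1/2)*48) = (3*(1/7))/(-7 + 24) = (3/7)/17 = (3/7)*(1/17) = 3/119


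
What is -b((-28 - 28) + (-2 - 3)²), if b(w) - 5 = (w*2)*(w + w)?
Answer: -3849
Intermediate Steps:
b(w) = 5 + 4*w² (b(w) = 5 + (w*2)*(w + w) = 5 + (2*w)*(2*w) = 5 + 4*w²)
-b((-28 - 28) + (-2 - 3)²) = -(5 + 4*((-28 - 28) + (-2 - 3)²)²) = -(5 + 4*(-56 + (-5)²)²) = -(5 + 4*(-56 + 25)²) = -(5 + 4*(-31)²) = -(5 + 4*961) = -(5 + 3844) = -1*3849 = -3849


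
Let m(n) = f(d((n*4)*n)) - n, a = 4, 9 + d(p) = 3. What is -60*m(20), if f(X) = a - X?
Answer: 600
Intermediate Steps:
d(p) = -6 (d(p) = -9 + 3 = -6)
f(X) = 4 - X
m(n) = 10 - n (m(n) = (4 - 1*(-6)) - n = (4 + 6) - n = 10 - n)
-60*m(20) = -60*(10 - 1*20) = -60*(10 - 20) = -60*(-10) = 600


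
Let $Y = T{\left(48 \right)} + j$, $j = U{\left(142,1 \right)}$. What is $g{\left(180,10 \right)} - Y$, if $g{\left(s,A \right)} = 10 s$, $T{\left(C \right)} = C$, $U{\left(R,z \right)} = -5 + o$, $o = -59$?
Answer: $1816$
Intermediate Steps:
$U{\left(R,z \right)} = -64$ ($U{\left(R,z \right)} = -5 - 59 = -64$)
$j = -64$
$Y = -16$ ($Y = 48 - 64 = -16$)
$g{\left(180,10 \right)} - Y = 10 \cdot 180 - -16 = 1800 + 16 = 1816$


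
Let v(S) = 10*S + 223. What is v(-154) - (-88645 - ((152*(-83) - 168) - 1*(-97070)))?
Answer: 171614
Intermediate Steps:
v(S) = 223 + 10*S
v(-154) - (-88645 - ((152*(-83) - 168) - 1*(-97070))) = (223 + 10*(-154)) - (-88645 - ((152*(-83) - 168) - 1*(-97070))) = (223 - 1540) - (-88645 - ((-12616 - 168) + 97070)) = -1317 - (-88645 - (-12784 + 97070)) = -1317 - (-88645 - 1*84286) = -1317 - (-88645 - 84286) = -1317 - 1*(-172931) = -1317 + 172931 = 171614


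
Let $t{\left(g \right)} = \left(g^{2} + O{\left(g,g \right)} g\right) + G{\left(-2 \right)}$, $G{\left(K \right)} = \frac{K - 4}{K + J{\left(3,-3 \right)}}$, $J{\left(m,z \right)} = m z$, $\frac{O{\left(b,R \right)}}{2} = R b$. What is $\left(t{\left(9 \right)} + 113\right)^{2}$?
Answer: $\frac{330439684}{121} \approx 2.7309 \cdot 10^{6}$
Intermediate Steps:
$O{\left(b,R \right)} = 2 R b$
$G{\left(K \right)} = \frac{-4 + K}{-9 + K}$ ($G{\left(K \right)} = \frac{K - 4}{K + 3 \left(-3\right)} = \frac{-4 + K}{K - 9} = \frac{-4 + K}{-9 + K}$)
$t{\left(g \right)} = \frac{6}{11} + g^{2} + 2 g^{3}$ ($t{\left(g \right)} = \left(g^{2} + 2 g g g\right) + \frac{-4 - 2}{-9 - 2} = \left(g^{2} + 2 g^{2} g\right) + \frac{1}{-11} \left(-6\right) = \left(g^{2} + 2 g^{3}\right) - - \frac{6}{11} = \left(g^{2} + 2 g^{3}\right) + \frac{6}{11} = \frac{6}{11} + g^{2} + 2 g^{3}$)
$\left(t{\left(9 \right)} + 113\right)^{2} = \left(\left(\frac{6}{11} + 9^{2} + 2 \cdot 9^{3}\right) + 113\right)^{2} = \left(\left(\frac{6}{11} + 81 + 2 \cdot 729\right) + 113\right)^{2} = \left(\left(\frac{6}{11} + 81 + 1458\right) + 113\right)^{2} = \left(\frac{16935}{11} + 113\right)^{2} = \left(\frac{18178}{11}\right)^{2} = \frac{330439684}{121}$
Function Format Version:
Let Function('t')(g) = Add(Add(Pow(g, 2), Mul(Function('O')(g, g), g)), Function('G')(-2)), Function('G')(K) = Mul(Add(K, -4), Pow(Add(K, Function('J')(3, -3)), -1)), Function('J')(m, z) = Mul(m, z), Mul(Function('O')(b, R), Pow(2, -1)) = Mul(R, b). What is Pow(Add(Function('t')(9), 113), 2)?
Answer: Rational(330439684, 121) ≈ 2.7309e+6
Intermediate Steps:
Function('O')(b, R) = Mul(2, R, b) (Function('O')(b, R) = Mul(2, Mul(R, b)) = Mul(2, R, b))
Function('G')(K) = Mul(Pow(Add(-9, K), -1), Add(-4, K)) (Function('G')(K) = Mul(Add(K, -4), Pow(Add(K, Mul(3, -3)), -1)) = Mul(Add(-4, K), Pow(Add(K, -9), -1)) = Mul(Add(-4, K), Pow(Add(-9, K), -1)) = Mul(Pow(Add(-9, K), -1), Add(-4, K)))
Function('t')(g) = Add(Rational(6, 11), Pow(g, 2), Mul(2, Pow(g, 3))) (Function('t')(g) = Add(Add(Pow(g, 2), Mul(Mul(2, g, g), g)), Mul(Pow(Add(-9, -2), -1), Add(-4, -2))) = Add(Add(Pow(g, 2), Mul(Mul(2, Pow(g, 2)), g)), Mul(Pow(-11, -1), -6)) = Add(Add(Pow(g, 2), Mul(2, Pow(g, 3))), Mul(Rational(-1, 11), -6)) = Add(Add(Pow(g, 2), Mul(2, Pow(g, 3))), Rational(6, 11)) = Add(Rational(6, 11), Pow(g, 2), Mul(2, Pow(g, 3))))
Pow(Add(Function('t')(9), 113), 2) = Pow(Add(Add(Rational(6, 11), Pow(9, 2), Mul(2, Pow(9, 3))), 113), 2) = Pow(Add(Add(Rational(6, 11), 81, Mul(2, 729)), 113), 2) = Pow(Add(Add(Rational(6, 11), 81, 1458), 113), 2) = Pow(Add(Rational(16935, 11), 113), 2) = Pow(Rational(18178, 11), 2) = Rational(330439684, 121)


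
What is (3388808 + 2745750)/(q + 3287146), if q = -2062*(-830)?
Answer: 3067279/2499303 ≈ 1.2273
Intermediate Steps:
q = 1711460
(3388808 + 2745750)/(q + 3287146) = (3388808 + 2745750)/(1711460 + 3287146) = 6134558/4998606 = 6134558*(1/4998606) = 3067279/2499303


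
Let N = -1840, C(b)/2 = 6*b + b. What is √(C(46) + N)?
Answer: 2*I*√299 ≈ 34.583*I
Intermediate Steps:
C(b) = 14*b (C(b) = 2*(6*b + b) = 2*(7*b) = 14*b)
√(C(46) + N) = √(14*46 - 1840) = √(644 - 1840) = √(-1196) = 2*I*√299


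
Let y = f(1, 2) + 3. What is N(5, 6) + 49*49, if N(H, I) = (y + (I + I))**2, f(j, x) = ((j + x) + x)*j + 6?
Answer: 3077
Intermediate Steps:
f(j, x) = 6 + j*(j + 2*x) (f(j, x) = (j + 2*x)*j + 6 = j*(j + 2*x) + 6 = 6 + j*(j + 2*x))
y = 14 (y = (6 + 1**2 + 2*1*2) + 3 = (6 + 1 + 4) + 3 = 11 + 3 = 14)
N(H, I) = (14 + 2*I)**2 (N(H, I) = (14 + (I + I))**2 = (14 + 2*I)**2)
N(5, 6) + 49*49 = 4*(7 + 6)**2 + 49*49 = 4*13**2 + 2401 = 4*169 + 2401 = 676 + 2401 = 3077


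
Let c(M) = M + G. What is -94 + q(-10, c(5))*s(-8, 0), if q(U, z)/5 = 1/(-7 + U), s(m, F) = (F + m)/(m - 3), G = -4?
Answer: -17618/187 ≈ -94.214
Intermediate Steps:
c(M) = -4 + M (c(M) = M - 4 = -4 + M)
s(m, F) = (F + m)/(-3 + m)
q(U, z) = 5/(-7 + U)
-94 + q(-10, c(5))*s(-8, 0) = -94 + (5/(-7 - 10))*((0 - 8)/(-3 - 8)) = -94 + (5/(-17))*(-8/(-11)) = -94 + (5*(-1/17))*(-1/11*(-8)) = -94 - 5/17*8/11 = -94 - 40/187 = -17618/187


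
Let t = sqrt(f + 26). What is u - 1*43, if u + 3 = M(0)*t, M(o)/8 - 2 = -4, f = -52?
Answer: -46 - 16*I*sqrt(26) ≈ -46.0 - 81.584*I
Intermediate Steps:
M(o) = -16 (M(o) = 16 + 8*(-4) = 16 - 32 = -16)
t = I*sqrt(26) (t = sqrt(-52 + 26) = sqrt(-26) = I*sqrt(26) ≈ 5.099*I)
u = -3 - 16*I*sqrt(26) ≈ -3.0 - 81.584*I
u - 1*43 = (-3 - 16*I*sqrt(26)) - 1*43 = (-3 - 16*I*sqrt(26)) - 43 = -46 - 16*I*sqrt(26)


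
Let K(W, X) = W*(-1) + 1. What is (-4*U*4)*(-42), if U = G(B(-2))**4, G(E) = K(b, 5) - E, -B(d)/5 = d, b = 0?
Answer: 4408992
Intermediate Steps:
B(d) = -5*d
K(W, X) = 1 - W (K(W, X) = -W + 1 = 1 - W)
G(E) = 1 - E (G(E) = (1 - 1*0) - E = (1 + 0) - E = 1 - E)
U = 6561 (U = (1 - (-5)*(-2))**4 = (1 - 1*10)**4 = (1 - 10)**4 = (-9)**4 = 6561)
(-4*U*4)*(-42) = (-4*6561*4)*(-42) = -26244*4*(-42) = -104976*(-42) = 4408992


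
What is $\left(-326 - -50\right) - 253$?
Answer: $-529$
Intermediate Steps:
$\left(-326 - -50\right) - 253 = \left(-326 + 50\right) - 253 = -276 - 253 = -529$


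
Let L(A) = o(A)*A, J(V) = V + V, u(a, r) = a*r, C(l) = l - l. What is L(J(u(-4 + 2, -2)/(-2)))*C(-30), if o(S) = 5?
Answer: 0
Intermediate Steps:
C(l) = 0
J(V) = 2*V
L(A) = 5*A
L(J(u(-4 + 2, -2)/(-2)))*C(-30) = (5*(2*(((-4 + 2)*(-2))/(-2))))*0 = (5*(2*(-2*(-2)*(-½))))*0 = (5*(2*(4*(-½))))*0 = (5*(2*(-2)))*0 = (5*(-4))*0 = -20*0 = 0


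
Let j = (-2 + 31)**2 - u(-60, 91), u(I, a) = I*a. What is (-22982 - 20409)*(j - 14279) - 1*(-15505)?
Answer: 346188903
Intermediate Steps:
j = 6301 (j = (-2 + 31)**2 - (-60)*91 = 29**2 - 1*(-5460) = 841 + 5460 = 6301)
(-22982 - 20409)*(j - 14279) - 1*(-15505) = (-22982 - 20409)*(6301 - 14279) - 1*(-15505) = -43391*(-7978) + 15505 = 346173398 + 15505 = 346188903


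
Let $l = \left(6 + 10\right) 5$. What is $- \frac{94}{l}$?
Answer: $- \frac{47}{40} \approx -1.175$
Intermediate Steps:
$l = 80$ ($l = 16 \cdot 5 = 80$)
$- \frac{94}{l} = - \frac{94}{80} = \left(-94\right) \frac{1}{80} = - \frac{47}{40}$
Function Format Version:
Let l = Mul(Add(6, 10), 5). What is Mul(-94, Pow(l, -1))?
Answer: Rational(-47, 40) ≈ -1.1750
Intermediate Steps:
l = 80 (l = Mul(16, 5) = 80)
Mul(-94, Pow(l, -1)) = Mul(-94, Pow(80, -1)) = Mul(-94, Rational(1, 80)) = Rational(-47, 40)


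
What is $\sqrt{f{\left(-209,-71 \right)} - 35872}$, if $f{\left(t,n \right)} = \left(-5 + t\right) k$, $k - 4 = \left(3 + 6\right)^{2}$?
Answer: $i \sqrt{54062} \approx 232.51 i$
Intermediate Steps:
$k = 85$ ($k = 4 + \left(3 + 6\right)^{2} = 4 + 9^{2} = 4 + 81 = 85$)
$f{\left(t,n \right)} = -425 + 85 t$ ($f{\left(t,n \right)} = \left(-5 + t\right) 85 = -425 + 85 t$)
$\sqrt{f{\left(-209,-71 \right)} - 35872} = \sqrt{\left(-425 + 85 \left(-209\right)\right) - 35872} = \sqrt{\left(-425 - 17765\right) - 35872} = \sqrt{-18190 - 35872} = \sqrt{-54062} = i \sqrt{54062}$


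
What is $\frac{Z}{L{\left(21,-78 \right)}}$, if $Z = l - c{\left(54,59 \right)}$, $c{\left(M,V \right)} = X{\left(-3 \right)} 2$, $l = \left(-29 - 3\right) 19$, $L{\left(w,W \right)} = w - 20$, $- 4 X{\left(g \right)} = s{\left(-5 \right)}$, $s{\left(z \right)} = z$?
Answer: $- \frac{1221}{2} \approx -610.5$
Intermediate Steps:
$X{\left(g \right)} = \frac{5}{4}$ ($X{\left(g \right)} = \left(- \frac{1}{4}\right) \left(-5\right) = \frac{5}{4}$)
$L{\left(w,W \right)} = -20 + w$
$l = -608$ ($l = \left(-32\right) 19 = -608$)
$c{\left(M,V \right)} = \frac{5}{2}$ ($c{\left(M,V \right)} = \frac{5}{4} \cdot 2 = \frac{5}{2}$)
$Z = - \frac{1221}{2}$ ($Z = -608 - \frac{5}{2} = - \frac{1221}{2} \approx -610.5$)
$\frac{Z}{L{\left(21,-78 \right)}} = - \frac{1221}{2 \left(-20 + 21\right)} = - \frac{1221}{2 \cdot 1} = \left(- \frac{1221}{2}\right) 1 = - \frac{1221}{2}$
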